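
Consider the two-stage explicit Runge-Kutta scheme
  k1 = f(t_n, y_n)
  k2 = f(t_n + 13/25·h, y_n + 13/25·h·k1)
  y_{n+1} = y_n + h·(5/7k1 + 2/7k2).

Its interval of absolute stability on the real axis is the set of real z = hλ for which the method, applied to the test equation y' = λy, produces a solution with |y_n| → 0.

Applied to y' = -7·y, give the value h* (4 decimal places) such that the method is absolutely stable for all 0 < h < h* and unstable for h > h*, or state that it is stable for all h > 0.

(-6.7308,0); λ=-7 ⇒ h* = (175/26)/7 = 0.9615.

Set f=λy, z=hλ:
  k1=λy_n ⇒ h·k1=z·y_n;  k2=λ(1+13/25z)y_n ⇒ h·k2=z(1+13/25z)y_n
  y_{n+1}/y_n = 1 + 5/7z + 2/7z(1+13/25z) = 1 + z + 26/175z²
  so R(z) = 1 + z + 26/175z².

Boundary: |R(x)|=1, x<0.
x=-1: |R|=0.1486
R=1: x+26/175x²=0 ⇒ x=−175/26=-6.7308; min R=1−1/(4·26/175)=-0.6827>−1
Confirm numerically:
  x=-5.072: |R|=0.24997 <1
  x=-4.334: |R|=0.54330 <1
  x=-4.037: |R|=0.61568 <1
  x=-7.260: |R|=1.57084 >1
  x=-6.892: |R|=1.16509 >1
  x=-6.886: |R|=1.15881 >1
Interval (-6.7308, 0).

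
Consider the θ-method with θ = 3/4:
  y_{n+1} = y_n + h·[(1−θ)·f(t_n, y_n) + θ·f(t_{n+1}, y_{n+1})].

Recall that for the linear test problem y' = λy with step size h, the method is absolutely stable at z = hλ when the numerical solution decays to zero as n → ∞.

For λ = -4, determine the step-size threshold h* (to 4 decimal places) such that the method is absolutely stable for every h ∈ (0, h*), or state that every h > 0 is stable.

unbounded; (−∞, 0). Any h>0 works for λ=-4.

With y'=λy (z=hλ):
  y_{n+1} = y_n + z·[1/4·y_n + 3/4·y_{n+1}] ⇒ (1 − 3/4z)y_{n+1} = (1 + 1/4z)y_n
  so R(z) = (1 + 1/4z)/(1 − 3/4z).

Need |R(x)|<1, x<0.
x=-1.02: |R|=0.4221
x=-2: |R|=0.2000
x=-10: |R|=0.1765
x=-100: |R|=0.3158
θ=3/4≥1/2 ⇒ |1+1/4x|<|1−3/4x| ∀x<0 ⇒ stable on all of ℝ⁻.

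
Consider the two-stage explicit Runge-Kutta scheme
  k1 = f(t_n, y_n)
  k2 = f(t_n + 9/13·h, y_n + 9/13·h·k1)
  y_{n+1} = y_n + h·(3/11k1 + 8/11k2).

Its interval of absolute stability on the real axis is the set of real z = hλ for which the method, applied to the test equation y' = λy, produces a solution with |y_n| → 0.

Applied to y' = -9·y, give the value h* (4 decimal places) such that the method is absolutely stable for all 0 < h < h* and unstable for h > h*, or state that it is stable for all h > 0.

With y'=λy (z=hλ):
  k1=λy_n ⇒ h·k1=z·y_n;  k2=λ(1+9/13z)y_n ⇒ h·k2=z(1+9/13z)y_n
  y_{n+1}/y_n = 1 + 3/11z + 8/11z(1+9/13z) = 1 + z + 72/143z²
  Hence R(z) = 1 + z + 72/143z².

Solve |R(x)|<1 on ℝ⁻.
x=-1.67: |R|=0.7342
R=1: x+72/143x²=0 ⇒ x=−143/72=-1.9861; min R=1−1/(4·72/143)=0.5035>−1
Confirm numerically:
  x=-1.938: |R|=0.95305 <1
  x=-1.779: |R|=0.81449 <1
  x=-1.125: |R|=0.51224 <1
  x=-0.910: |R|=0.50695 <1
  x=-2.396: |R|=1.49448 >1
  x=-2.324: |R|=1.39537 >1
  x=-2.110: |R|=1.13162 >1
Stable set (-1.9861, 0).

(-1.9861,0); λ=-9 ⇒ h* = (143/72)/9 = 0.2207.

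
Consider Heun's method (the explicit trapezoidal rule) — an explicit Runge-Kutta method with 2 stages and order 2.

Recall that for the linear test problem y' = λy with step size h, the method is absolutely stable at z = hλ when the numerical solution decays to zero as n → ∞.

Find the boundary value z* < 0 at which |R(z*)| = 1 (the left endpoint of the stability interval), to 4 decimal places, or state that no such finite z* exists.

z* = -2.0000.

Test eqn y'=λy, z=hλ:
  order 2, 2-stage ⇒ R(z)=1+z+z^2/2
  (e.g. R(-1.08)=0.50320, |R|=0.50320)

Need |R(x)|<1, x<0.
x=-1.08: |R|=0.5032
|R(-1.34)|=0.5578 |R(-1.24)|=0.5288 |R(-0.94)|=0.5018
Bisect:
  x_lo=-2.8175 |R|=2.1517  x_hi=-0.1607 |R|=0.8522
  mid=-1.48914 |R|=0.61963 →hi
  mid=-2.15334 |R|=1.16510 →lo
  mid=-1.82124 |R|=0.83722 →hi
  mid=-1.98729 |R|=0.98737 →hi
  mid=-2.07031 |R|=1.07279 →lo
  mid=-2.02880 |R|=1.02922 →lo
  mid=-2.00805 |R|=1.00808 →lo
  mid=-1.99767 |R|=0.99767 →hi
  mid=-2.00286 |R|=1.00286 →lo
  ...
  [-2.00010,-1.99994] ⇒ x*=-2.0000
Stable set (-2.0000, 0).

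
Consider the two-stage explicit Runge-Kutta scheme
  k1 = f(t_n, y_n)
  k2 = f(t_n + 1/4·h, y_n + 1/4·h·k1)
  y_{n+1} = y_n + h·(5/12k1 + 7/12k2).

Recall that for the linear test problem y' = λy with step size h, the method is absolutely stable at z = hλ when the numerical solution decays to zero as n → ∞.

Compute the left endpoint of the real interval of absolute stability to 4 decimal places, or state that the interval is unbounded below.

left endpoint -6.8571.

Test eqn y'=λy, z=hλ:
  k1=λy_n ⇒ h·k1=z·y_n;  k2=λ(1+1/4z)y_n ⇒ h·k2=z(1+1/4z)y_n
  y_{n+1}/y_n = 1 + 5/12z + 7/12z(1+1/4z) = 1 + z + 7/48z²
  ⇒ R(z) = 1 + z + 7/48z².

Need |R(x)|<1, x<0.
x=-0.72: |R|=0.3556
R=1: x+7/48x²=0 ⇒ x=−48/7=-6.8571; min R=1−1/(4·7/48)=-0.7143>−1
Confirm numerically:
  x=-6.133: |R|=0.35233 <1
  x=-5.883: |R|=0.16425 <1
  x=-3.349: |R|=0.71336 <1
  x=-3.254: |R|=0.70984 <1
  x=-7.418: |R|=1.60673 >1
  x=-7.287: |R|=1.45680 >1
  x=-7.112: |R|=1.26433 >1
So |R|<1 on (-6.8571, 0).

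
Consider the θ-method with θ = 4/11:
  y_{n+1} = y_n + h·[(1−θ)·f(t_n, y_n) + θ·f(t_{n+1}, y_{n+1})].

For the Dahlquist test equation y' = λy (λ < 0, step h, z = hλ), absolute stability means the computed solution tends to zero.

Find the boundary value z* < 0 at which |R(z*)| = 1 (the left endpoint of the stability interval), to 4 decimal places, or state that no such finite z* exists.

left endpoint -7.3333.

Set f=λy, z=hλ:
  y_{n+1} = y_n + z·[7/11·y_n + 4/11·y_{n+1}] ⇒ (1 − 4/11z)y_{n+1} = (1 + 7/11z)y_n
  so R(z) = (1 + 7/11z)/(1 − 4/11z).

Find x<0 with |R(x)|<1.
x=-1.67: |R|=0.0390
R=−1: 1+7/11x = −1+4/11x ⇒ -3/11x=2 ⇒ x=2/(-3/11)=-7.3333
Confirm numerically:
  x=-5.715: |R|=0.85662 <1
  x=-5.071: |R|=0.78305 <1
  x=-4.959: |R|=0.76900 <1
  x=-3.677: |R|=0.57332 <1
  x=-7.922: |R|=1.04137 >1
  x=-7.846: |R|=1.03629 >1
Stable set (-7.3333, 0).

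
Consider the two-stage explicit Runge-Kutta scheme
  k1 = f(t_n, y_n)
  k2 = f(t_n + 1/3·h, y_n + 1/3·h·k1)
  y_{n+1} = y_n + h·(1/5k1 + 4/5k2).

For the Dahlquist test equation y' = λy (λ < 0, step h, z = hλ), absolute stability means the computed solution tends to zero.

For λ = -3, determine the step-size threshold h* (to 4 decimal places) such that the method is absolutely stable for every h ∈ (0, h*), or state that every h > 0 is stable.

(-3.7500,0); λ=-3 ⇒ h* = (15/4)/3 = 1.2500.

On y'=λy, z=hλ:
  k1=λy_n ⇒ h·k1=z·y_n;  k2=λ(1+1/3z)y_n ⇒ h·k2=z(1+1/3z)y_n
  y_{n+1}/y_n = 1 + 1/5z + 4/5z(1+1/3z) = 1 + z + 4/15z²
  R(z) = 1 + z + 4/15z².

Boundary: |R(x)|=1, x<0.
x=-1.57: |R|=0.0873
R=1: x+4/15x²=0 ⇒ x=−15/4=-3.7500; min R=1−1/(4·4/15)=0.0625>−1
Confirm numerically:
  x=-3.453: |R|=0.72652 <1
  x=-2.486: |R|=0.16205 <1
  x=-2.316: |R|=0.11436 <1
  x=-1.518: |R|=0.09649 <1
  x=-4.291: |R|=1.61905 >1
  x=-3.939: |R|=1.19853 >1
  x=-3.840: |R|=1.09216 >1
So |R|<1 on (-3.7500, 0).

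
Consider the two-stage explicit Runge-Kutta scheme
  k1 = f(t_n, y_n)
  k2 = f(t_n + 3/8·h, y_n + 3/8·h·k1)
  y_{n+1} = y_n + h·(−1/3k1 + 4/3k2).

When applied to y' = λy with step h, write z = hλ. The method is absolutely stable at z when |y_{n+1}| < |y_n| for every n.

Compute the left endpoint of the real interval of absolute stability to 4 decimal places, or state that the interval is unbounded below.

z* = -2.0000.

On y'=λy, z=hλ:
  k1=λy_n ⇒ h·k1=z·y_n;  k2=λ(1+3/8z)y_n ⇒ h·k2=z(1+3/8z)y_n
  y_{n+1}/y_n = 1 − 1/3z + 4/3z(1+3/8z) = 1 + z + 1/2z²
  Hence R(z) = 1 + z + 1/2z².

Find x<0 with |R(x)|<1.
x=-0.98: |R|=0.5002
R=1: x+1/2x²=0 ⇒ x=−2=-2.0000; min R=1−1/(4·1/2)=0.5000>−1
Confirm numerically:
  x=-1.938: |R|=0.93992 <1
  x=-1.752: |R|=0.78275 <1
  x=-1.460: |R|=0.60580 <1
  x=-1.114: |R|=0.50650 <1
  x=-2.340: |R|=1.39780 >1
  x=-2.204: |R|=1.22481 >1
  x=-2.136: |R|=1.14525 >1
So |R|<1 on (-2.0000, 0).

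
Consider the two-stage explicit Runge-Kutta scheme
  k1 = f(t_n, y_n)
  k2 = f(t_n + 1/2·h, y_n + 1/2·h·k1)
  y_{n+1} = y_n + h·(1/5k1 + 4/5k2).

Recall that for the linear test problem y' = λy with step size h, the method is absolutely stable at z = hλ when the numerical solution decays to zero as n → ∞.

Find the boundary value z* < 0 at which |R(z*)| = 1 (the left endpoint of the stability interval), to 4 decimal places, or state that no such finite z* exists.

z* = -2.5000.

On y'=λy, z=hλ:
  k1=λy_n ⇒ h·k1=z·y_n;  k2=λ(1+1/2z)y_n ⇒ h·k2=z(1+1/2z)y_n
  y_{n+1}/y_n = 1 + 1/5z + 4/5z(1+1/2z) = 1 + z + 2/5z²
  R(z) = 1 + z + 2/5z².

Boundary: |R(x)|=1, x<0.
x=-0.5: |R|=0.6000
R=1: x+2/5x²=0 ⇒ x=−5/2=-2.5000; min R=1−1/(4·2/5)=0.3750>−1
Confirm numerically:
  x=-2.385: |R|=0.89029 <1
  x=-1.615: |R|=0.42829 <1
  x=-1.558: |R|=0.41295 <1
  x=-2.922: |R|=1.49323 >1
  x=-2.559: |R|=1.06039 >1
So |R|<1 on (-2.5000, 0).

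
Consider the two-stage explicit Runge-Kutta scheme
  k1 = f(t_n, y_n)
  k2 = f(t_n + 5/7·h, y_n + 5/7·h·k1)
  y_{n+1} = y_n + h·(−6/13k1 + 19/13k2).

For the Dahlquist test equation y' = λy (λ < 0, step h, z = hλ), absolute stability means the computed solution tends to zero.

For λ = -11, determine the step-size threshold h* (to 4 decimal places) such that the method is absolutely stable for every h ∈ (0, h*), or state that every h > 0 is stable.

(-0.9579,0); λ=-11 ⇒ h* = (91/95)/11 = 0.0871.

Test eqn y'=λy, z=hλ:
  k1=λy_n ⇒ h·k1=z·y_n;  k2=λ(1+5/7z)y_n ⇒ h·k2=z(1+5/7z)y_n
  y_{n+1}/y_n = 1 − 6/13z + 19/13z(1+5/7z) = 1 + z + 95/91z²
  so R(z) = 1 + z + 95/91z².

Find x<0 with |R(x)|<1.
x=-0.77: |R|=0.8490
R=1: x+95/91x²=0 ⇒ x=−91/95=-0.9579; min R=1−1/(4·95/91)=0.7605>−1
Confirm numerically:
  x=-0.675: |R|=0.80065 <1
  x=-0.591: |R|=0.77363 <1
  x=-0.540: |R|=0.76442 <1
  x=-0.449: |R|=0.76146 <1
  x=-1.254: |R|=1.38764 >1
  x=-1.062: |R|=1.11542 >1
Interval (-0.9579, 0).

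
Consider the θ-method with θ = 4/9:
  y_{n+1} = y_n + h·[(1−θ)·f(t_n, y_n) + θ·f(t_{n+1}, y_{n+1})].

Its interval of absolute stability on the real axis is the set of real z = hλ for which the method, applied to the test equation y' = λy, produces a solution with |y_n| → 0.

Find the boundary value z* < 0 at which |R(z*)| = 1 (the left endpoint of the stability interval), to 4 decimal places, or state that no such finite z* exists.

Set f=λy, z=hλ:
  y_{n+1} = y_n + z·[5/9·y_n + 4/9·y_{n+1}] ⇒ (1 − 4/9z)y_{n+1} = (1 + 5/9z)y_n
  Hence R(z) = (1 + 5/9z)/(1 − 4/9z).

Need |R(x)|<1, x<0.
x=-1.06: |R|=0.2795
R=−1: 1+5/9x = −1+4/9x ⇒ -1/9x=2 ⇒ x=2/(-1/9)=-18.0000
Confirm numerically:
  x=-17.971: |R|=0.99964 <1
  x=-14.245: |R|=0.94309 <1
  x=-11.139: |R|=0.87189 <1
  x=-11.009: |R|=0.86818 <1
  x=-18.552: |R|=1.00663 >1
  x=-18.412: |R|=1.00498 >1
  x=-18.034: |R|=1.00042 >1
Interval (-18.0000, 0).

left endpoint -18.0000.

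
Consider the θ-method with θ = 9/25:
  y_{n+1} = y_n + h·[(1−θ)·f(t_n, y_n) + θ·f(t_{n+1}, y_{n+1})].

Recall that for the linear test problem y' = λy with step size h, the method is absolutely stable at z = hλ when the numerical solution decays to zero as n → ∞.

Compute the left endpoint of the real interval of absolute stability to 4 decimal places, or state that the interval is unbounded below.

Test eqn y'=λy, z=hλ:
  y_{n+1} = y_n + z·[16/25·y_n + 9/25·y_{n+1}] ⇒ (1 − 9/25z)y_{n+1} = (1 + 16/25z)y_n
  ⇒ R(z) = (1 + 16/25z)/(1 − 9/25z).

Boundary: |R(x)|=1, x<0.
x=-0.39: |R|=0.6580
R=−1: 1+16/25x = −1+9/25x ⇒ -7/25x=2 ⇒ x=2/(-7/25)=-7.1429
Confirm numerically:
  x=-6.683: |R|=0.96219 <1
  x=-3.573: |R|=0.56280 <1
  x=-3.156: |R|=0.47742 <1
  x=-7.445: |R|=1.02299 >1
  x=-7.322: |R|=1.01380 >1
So |R|<1 on (-7.1429, 0).

left endpoint -7.1429.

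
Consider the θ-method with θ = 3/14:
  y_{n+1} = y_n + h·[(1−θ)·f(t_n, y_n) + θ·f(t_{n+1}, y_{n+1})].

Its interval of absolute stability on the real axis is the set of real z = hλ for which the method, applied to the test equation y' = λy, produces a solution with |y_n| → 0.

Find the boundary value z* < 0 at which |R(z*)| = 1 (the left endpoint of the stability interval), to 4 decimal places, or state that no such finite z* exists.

left endpoint -3.5000.

On y'=λy, z=hλ:
  y_{n+1} = y_n + z·[11/14·y_n + 3/14·y_{n+1}] ⇒ (1 − 3/14z)y_{n+1} = (1 + 11/14z)y_n
  so R(z) = (1 + 11/14z)/(1 − 3/14z).

Solve |R(x)|<1 on ℝ⁻.
x=-0.95: |R|=0.2107
R=−1: 1+11/14x = −1+3/14x ⇒ -4/7x=2 ⇒ x=2/(-4/7)=-3.5000
Confirm numerically:
  x=-3.266: |R|=0.92134 <1
  x=-2.953: |R|=0.80857 <1
  x=-1.454: |R|=0.10859 <1
  x=-4.075: |R|=1.17541 >1
  x=-3.907: |R|=1.12659 >1
So |R|<1 on (-3.5000, 0).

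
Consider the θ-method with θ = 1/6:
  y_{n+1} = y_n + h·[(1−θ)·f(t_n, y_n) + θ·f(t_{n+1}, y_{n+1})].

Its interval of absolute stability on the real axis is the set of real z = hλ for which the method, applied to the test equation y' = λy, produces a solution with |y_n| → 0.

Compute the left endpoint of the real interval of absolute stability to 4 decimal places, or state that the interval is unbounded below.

z* = -3.0000.

Set f=λy, z=hλ:
  y_{n+1} = y_n + z·[5/6·y_n + 1/6·y_{n+1}] ⇒ (1 − 1/6z)y_{n+1} = (1 + 5/6z)y_n
  so R(z) = (1 + 5/6z)/(1 − 1/6z).

Need |R(x)|<1, x<0.
x=-1.72: |R|=0.3368
R=−1: 1+5/6x = −1+1/6x ⇒ -2/3x=2 ⇒ x=2/(-2/3)=-3.0000
Confirm numerically:
  x=-2.723: |R|=0.87298 <1
  x=-2.458: |R|=0.74367 <1
  x=-1.727: |R|=0.34101 <1
  x=-3.588: |R|=1.24531 >1
  x=-3.554: |R|=1.23194 >1
So |R|<1 on (-3.0000, 0).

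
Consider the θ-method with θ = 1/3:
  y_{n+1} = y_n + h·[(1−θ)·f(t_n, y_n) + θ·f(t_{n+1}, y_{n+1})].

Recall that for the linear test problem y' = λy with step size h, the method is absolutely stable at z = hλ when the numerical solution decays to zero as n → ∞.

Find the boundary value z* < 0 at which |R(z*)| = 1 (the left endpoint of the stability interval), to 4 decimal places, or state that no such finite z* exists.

left endpoint -6.0000.

With y'=λy (z=hλ):
  y_{n+1} = y_n + z·[2/3·y_n + 1/3·y_{n+1}] ⇒ (1 − 1/3z)y_{n+1} = (1 + 2/3z)y_n
  ⇒ R(z) = (1 + 2/3z)/(1 − 1/3z).

Solve |R(x)|<1 on ℝ⁻.
x=-1.68: |R|=0.0769
R=−1: 1+2/3x = −1+1/3x ⇒ -1/3x=2 ⇒ x=2/(-1/3)=-6.0000
Confirm numerically:
  x=-4.282: |R|=0.76408 <1
  x=-4.227: |R|=0.75467 <1
  x=-3.415: |R|=0.59704 <1
  x=-6.551: |R|=1.05769 >1
Interval (-6.0000, 0).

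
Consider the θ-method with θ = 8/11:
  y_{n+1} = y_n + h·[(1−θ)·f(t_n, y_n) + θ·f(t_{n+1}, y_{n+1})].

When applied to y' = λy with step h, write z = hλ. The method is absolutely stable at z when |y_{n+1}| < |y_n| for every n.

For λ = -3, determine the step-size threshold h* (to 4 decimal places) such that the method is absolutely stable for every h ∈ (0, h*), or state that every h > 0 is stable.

Set f=λy, z=hλ:
  y_{n+1} = y_n + z·[3/11·y_n + 8/11·y_{n+1}] ⇒ (1 − 8/11z)y_{n+1} = (1 + 3/11z)y_n
  Hence R(z) = (1 + 3/11z)/(1 − 8/11z).

Find x<0 with |R(x)|<1.
x=-1.21: |R|=0.3564
x=-2: |R|=0.1852
x=-10: |R|=0.2088
x=-100: |R|=0.3564
θ=8/11≥1/2 ⇒ |1+3/11x|<|1−8/11x| ∀x<0 ⇒ unbounded interval.

interval (−∞, 0). Any h>0 works for λ=-3.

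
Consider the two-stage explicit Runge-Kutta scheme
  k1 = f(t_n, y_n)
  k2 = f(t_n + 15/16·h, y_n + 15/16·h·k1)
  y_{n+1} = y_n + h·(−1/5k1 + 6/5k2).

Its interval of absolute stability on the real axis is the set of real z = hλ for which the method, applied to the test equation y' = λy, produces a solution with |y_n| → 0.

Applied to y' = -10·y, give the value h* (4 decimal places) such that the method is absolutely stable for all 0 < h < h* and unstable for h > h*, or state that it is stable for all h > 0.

(-0.8889,0); λ=-10 ⇒ h* = (8/9)/10 = 0.0889.

Test eqn y'=λy, z=hλ:
  k1=λy_n ⇒ h·k1=z·y_n;  k2=λ(1+15/16z)y_n ⇒ h·k2=z(1+15/16z)y_n
  y_{n+1}/y_n = 1 − 1/5z + 6/5z(1+15/16z) = 1 + z + 9/8z²
  R(z) = 1 + z + 9/8z².

Boundary: |R(x)|=1, x<0.
x=-0.62: |R|=0.8125
R=1: x+9/8x²=0 ⇒ x=−8/9=-0.8889; min R=1−1/(4·9/8)=0.7778>−1
Confirm numerically:
  x=-0.810: |R|=0.92811 <1
  x=-0.675: |R|=0.83758 <1
  x=-0.483: |R|=0.77945 <1
  x=-0.429: |R|=0.77805 <1
  x=-1.119: |R|=1.28968 >1
  x=-0.971: |R|=1.08970 >1
Interval (-0.8889, 0).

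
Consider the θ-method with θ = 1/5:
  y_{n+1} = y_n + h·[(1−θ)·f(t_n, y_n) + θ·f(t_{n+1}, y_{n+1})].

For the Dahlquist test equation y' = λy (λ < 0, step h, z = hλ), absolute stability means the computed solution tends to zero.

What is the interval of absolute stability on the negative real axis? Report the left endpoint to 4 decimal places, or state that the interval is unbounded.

z∈(-3.3333,0).

Set f=λy, z=hλ:
  y_{n+1} = y_n + z·[4/5·y_n + 1/5·y_{n+1}] ⇒ (1 − 1/5z)y_{n+1} = (1 + 4/5z)y_n
  R(z) = (1 + 4/5z)/(1 − 1/5z).

Boundary: |R(x)|=1, x<0.
x=-0.72: |R|=0.3706
R=−1: 1+4/5x = −1+1/5x ⇒ -3/5x=2 ⇒ x=2/(-3/5)=-3.3333
Confirm numerically:
  x=-2.849: |R|=0.81488 <1
  x=-2.450: |R|=0.64430 <1
  x=-2.433: |R|=0.63662 <1
  x=-1.603: |R|=0.21384 <1
  x=-3.917: |R|=1.19637 >1
  x=-3.728: |R|=1.13566 >1
  x=-3.510: |R|=1.06228 >1
So |R|<1 on (-3.3333, 0).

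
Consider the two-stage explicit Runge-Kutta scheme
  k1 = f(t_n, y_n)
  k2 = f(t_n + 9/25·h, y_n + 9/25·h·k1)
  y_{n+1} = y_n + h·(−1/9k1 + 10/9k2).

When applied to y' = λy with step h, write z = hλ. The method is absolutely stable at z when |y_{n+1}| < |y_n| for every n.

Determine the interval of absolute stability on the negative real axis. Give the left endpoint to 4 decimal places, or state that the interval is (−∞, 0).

z∈(-2.5000,0).

Test eqn y'=λy, z=hλ:
  k1=λy_n ⇒ h·k1=z·y_n;  k2=λ(1+9/25z)y_n ⇒ h·k2=z(1+9/25z)y_n
  y_{n+1}/y_n = 1 − 1/9z + 10/9z(1+9/25z) = 1 + z + 2/5z²
  so R(z) = 1 + z + 2/5z².

Boundary: |R(x)|=1, x<0.
x=-0.8: |R|=0.4560
R=1: x+2/5x²=0 ⇒ x=−5/2=-2.5000; min R=1−1/(4·2/5)=0.3750>−1
Confirm numerically:
  x=-2.344: |R|=0.85373 <1
  x=-1.591: |R|=0.42151 <1
  x=-1.375: |R|=0.38125 <1
  x=-1.166: |R|=0.37782 <1
  x=-2.655: |R|=1.16461 >1
  x=-2.527: |R|=1.02729 >1
Stable set (-2.5000, 0).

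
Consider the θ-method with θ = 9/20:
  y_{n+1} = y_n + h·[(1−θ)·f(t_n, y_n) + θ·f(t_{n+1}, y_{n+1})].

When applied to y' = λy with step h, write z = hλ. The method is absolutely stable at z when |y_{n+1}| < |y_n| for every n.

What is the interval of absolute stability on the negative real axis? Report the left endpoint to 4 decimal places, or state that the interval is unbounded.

z∈(-20.0000,0).

Set f=λy, z=hλ:
  y_{n+1} = y_n + z·[11/20·y_n + 9/20·y_{n+1}] ⇒ (1 − 9/20z)y_{n+1} = (1 + 11/20z)y_n
  so R(z) = (1 + 11/20z)/(1 − 9/20z).

Need |R(x)|<1, x<0.
x=-0.32: |R|=0.7203
R=−1: 1+11/20x = −1+9/20x ⇒ -1/10x=2 ⇒ x=2/(-1/10)=-20.0000
Confirm numerically:
  x=-17.983: |R|=0.97782 <1
  x=-16.366: |R|=0.95656 <1
  x=-9.755: |R|=0.80992 <1
  x=-8.034: |R|=0.74073 <1
  x=-20.505: |R|=1.00494 >1
  x=-20.337: |R|=1.00332 >1
  x=-20.165: |R|=1.00164 >1
So |R|<1 on (-20.0000, 0).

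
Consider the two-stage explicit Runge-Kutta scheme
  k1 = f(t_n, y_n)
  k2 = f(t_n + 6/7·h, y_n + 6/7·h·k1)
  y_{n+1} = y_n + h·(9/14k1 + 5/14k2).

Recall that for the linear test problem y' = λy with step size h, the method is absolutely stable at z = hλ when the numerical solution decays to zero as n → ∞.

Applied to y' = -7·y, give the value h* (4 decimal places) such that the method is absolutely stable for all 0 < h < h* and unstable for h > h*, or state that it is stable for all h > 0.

On y'=λy, z=hλ:
  k1=λy_n ⇒ h·k1=z·y_n;  k2=λ(1+6/7z)y_n ⇒ h·k2=z(1+6/7z)y_n
  y_{n+1}/y_n = 1 + 9/14z + 5/14z(1+6/7z) = 1 + z + 15/49z²
  so R(z) = 1 + z + 15/49z².

Boundary: |R(x)|=1, x<0.
x=-0.44: |R|=0.6193
R=1: x+15/49x²=0 ⇒ x=−49/15=-3.2667; min R=1−1/(4·15/49)=0.1833>−1
Confirm numerically:
  x=-2.524: |R|=0.42618 <1
  x=-1.623: |R|=0.18337 <1
  x=-1.602: |R|=0.18363 <1
  x=-3.810: |R|=1.63370 >1
  x=-3.630: |R|=1.40374 >1
So |R|<1 on (-3.2667, 0).

(-3.2667,0); λ=-7 ⇒ h* = (49/15)/7 = 0.4667.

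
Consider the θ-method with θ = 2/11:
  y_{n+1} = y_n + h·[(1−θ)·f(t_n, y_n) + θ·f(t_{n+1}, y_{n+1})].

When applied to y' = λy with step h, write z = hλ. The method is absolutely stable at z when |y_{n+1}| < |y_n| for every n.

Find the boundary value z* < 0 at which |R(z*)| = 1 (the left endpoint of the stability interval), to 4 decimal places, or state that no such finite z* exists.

Set f=λy, z=hλ:
  y_{n+1} = y_n + z·[9/11·y_n + 2/11·y_{n+1}] ⇒ (1 − 2/11z)y_{n+1} = (1 + 9/11z)y_n
  ⇒ R(z) = (1 + 9/11z)/(1 − 2/11z).

Need |R(x)|<1, x<0.
x=-0.59: |R|=0.4672
R=−1: 1+9/11x = −1+2/11x ⇒ -7/11x=2 ⇒ x=2/(-7/11)=-3.1429
Confirm numerically:
  x=-2.425: |R|=0.68297 <1
  x=-2.016: |R|=0.47525 <1
  x=-1.447: |R|=0.14560 <1
  x=-1.382: |R|=0.10448 <1
  x=-3.371: |R|=1.09001 >1
  x=-3.308: |R|=1.06562 >1
Stable set (-3.1429, 0).

z* = -3.1429.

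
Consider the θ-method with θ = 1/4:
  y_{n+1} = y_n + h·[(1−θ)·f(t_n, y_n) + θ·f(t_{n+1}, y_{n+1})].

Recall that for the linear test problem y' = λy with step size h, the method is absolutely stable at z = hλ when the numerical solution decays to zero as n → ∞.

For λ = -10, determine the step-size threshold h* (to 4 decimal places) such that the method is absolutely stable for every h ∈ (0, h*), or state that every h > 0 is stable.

On y'=λy, z=hλ:
  y_{n+1} = y_n + z·[3/4·y_n + 1/4·y_{n+1}] ⇒ (1 − 1/4z)y_{n+1} = (1 + 3/4z)y_n
  Hence R(z) = (1 + 3/4z)/(1 − 1/4z).

Solve |R(x)|<1 on ℝ⁻.
x=-1.74: |R|=0.2125
R=−1: 1+3/4x = −1+1/4x ⇒ -1/2x=2 ⇒ x=2/(-1/2)=-4.0000
Confirm numerically:
  x=-3.878: |R|=0.96903 <1
  x=-3.186: |R|=0.77345 <1
  x=-2.290: |R|=0.45628 <1
  x=-1.636: |R|=0.16111 <1
  x=-4.469: |R|=1.11076 >1
  x=-4.381: |R|=1.09092 >1
So |R|<1 on (-4.0000, 0).

(-4.0000,0); λ=-10 ⇒ h* = (4)/10 = 0.4000.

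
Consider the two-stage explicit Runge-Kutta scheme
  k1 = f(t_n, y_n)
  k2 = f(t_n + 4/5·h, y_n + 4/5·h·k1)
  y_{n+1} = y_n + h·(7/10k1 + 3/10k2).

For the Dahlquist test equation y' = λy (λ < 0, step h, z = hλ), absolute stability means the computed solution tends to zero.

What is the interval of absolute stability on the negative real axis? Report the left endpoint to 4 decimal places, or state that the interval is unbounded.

Set f=λy, z=hλ:
  k1=λy_n ⇒ h·k1=z·y_n;  k2=λ(1+4/5z)y_n ⇒ h·k2=z(1+4/5z)y_n
  y_{n+1}/y_n = 1 + 7/10z + 3/10z(1+4/5z) = 1 + z + 6/25z²
  so R(z) = 1 + z + 6/25z².

Boundary: |R(x)|=1, x<0.
x=-0.4: |R|=0.6384
R=1: x+6/25x²=0 ⇒ x=−25/6=-4.1667; min R=1−1/(4·6/25)=-0.0417>−1
Confirm numerically:
  x=-3.707: |R|=0.59104 <1
  x=-3.180: |R|=0.24698 <1
  x=-1.681: |R|=0.00282 <1
  x=-4.720: |R|=1.62682 >1
  x=-4.370: |R|=1.21326 >1
  x=-4.250: |R|=1.08500 >1
So |R|<1 on (-4.1667, 0).

(-4.1667, 0).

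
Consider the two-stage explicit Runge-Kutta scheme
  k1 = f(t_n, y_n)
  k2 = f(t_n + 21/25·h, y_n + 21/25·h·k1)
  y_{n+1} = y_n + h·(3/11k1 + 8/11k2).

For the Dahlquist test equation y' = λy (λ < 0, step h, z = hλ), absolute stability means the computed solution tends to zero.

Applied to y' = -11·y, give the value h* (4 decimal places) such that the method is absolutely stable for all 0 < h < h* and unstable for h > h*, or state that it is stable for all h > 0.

(-1.6369,0); λ=-11 ⇒ h* = (275/168)/11 = 0.1488.

Test eqn y'=λy, z=hλ:
  k1=λy_n ⇒ h·k1=z·y_n;  k2=λ(1+21/25z)y_n ⇒ h·k2=z(1+21/25z)y_n
  y_{n+1}/y_n = 1 + 3/11z + 8/11z(1+21/25z) = 1 + z + 168/275z²
  Hence R(z) = 1 + z + 168/275z².

Solve |R(x)|<1 on ℝ⁻.
x=-1.41: |R|=0.8045
R=1: x+168/275x²=0 ⇒ x=−275/168=-1.6369; min R=1−1/(4·168/275)=0.5908>−1
Confirm numerically:
  x=-1.586: |R|=0.95068 <1
  x=-1.236: |R|=0.69728 <1
  x=-0.915: |R|=0.59647 <1
  x=-0.776: |R|=0.59187 <1
  x=-2.103: |R|=1.59881 >1
  x=-1.967: |R|=1.39666 >1
  x=-1.802: |R|=1.18175 >1
So |R|<1 on (-1.6369, 0).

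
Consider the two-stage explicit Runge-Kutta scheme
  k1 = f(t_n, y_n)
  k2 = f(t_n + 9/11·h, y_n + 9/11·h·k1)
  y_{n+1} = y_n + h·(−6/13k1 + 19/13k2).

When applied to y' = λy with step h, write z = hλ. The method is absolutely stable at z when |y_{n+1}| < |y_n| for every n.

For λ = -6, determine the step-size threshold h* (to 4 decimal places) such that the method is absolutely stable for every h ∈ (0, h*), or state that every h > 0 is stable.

Test eqn y'=λy, z=hλ:
  k1=λy_n ⇒ h·k1=z·y_n;  k2=λ(1+9/11z)y_n ⇒ h·k2=z(1+9/11z)y_n
  y_{n+1}/y_n = 1 − 6/13z + 19/13z(1+9/11z) = 1 + z + 171/143z²
  R(z) = 1 + z + 171/143z².

Need |R(x)|<1, x<0.
x=-0.44: |R|=0.7915
R=1: x+171/143x²=0 ⇒ x=−143/171=-0.8363; min R=1−1/(4·171/143)=0.7909>−1
Confirm numerically:
  x=-0.720: |R|=0.89990 <1
  x=-0.631: |R|=0.84512 <1
  x=-0.629: |R|=0.84411 <1
  x=-0.551: |R|=0.81205 <1
  x=-1.292: |R|=1.70411 >1
  x=-1.263: |R|=1.64451 >1
  x=-1.171: |R|=1.46874 >1
Stable set (-0.8363, 0).

(-0.8363,0); λ=-6 ⇒ h* = (143/171)/6 = 0.1394.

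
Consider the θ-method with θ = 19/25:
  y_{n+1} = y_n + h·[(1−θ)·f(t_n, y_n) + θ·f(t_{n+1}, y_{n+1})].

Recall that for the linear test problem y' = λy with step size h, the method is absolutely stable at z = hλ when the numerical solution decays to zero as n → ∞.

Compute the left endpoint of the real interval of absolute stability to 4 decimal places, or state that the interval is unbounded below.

With y'=λy (z=hλ):
  y_{n+1} = y_n + z·[6/25·y_n + 19/25·y_{n+1}] ⇒ (1 − 19/25z)y_{n+1} = (1 + 6/25z)y_n
  Hence R(z) = (1 + 6/25z)/(1 − 19/25z).

Find x<0 with |R(x)|<1.
x=-1.04: |R|=0.4191
x=-2: |R|=0.2063
x=-10: |R|=0.1628
x=-100: |R|=0.2987
θ=19/25≥1/2 ⇒ |1+6/25x|<|1−19/25x| ∀x<0 ⇒ interval (−∞,0).

interval (−∞, 0).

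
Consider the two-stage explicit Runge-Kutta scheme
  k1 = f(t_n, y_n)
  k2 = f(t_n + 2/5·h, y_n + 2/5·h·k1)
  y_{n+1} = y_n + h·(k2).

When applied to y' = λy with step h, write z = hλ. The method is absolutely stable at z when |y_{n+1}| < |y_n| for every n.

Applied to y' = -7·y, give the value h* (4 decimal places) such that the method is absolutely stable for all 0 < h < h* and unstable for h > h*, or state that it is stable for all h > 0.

(-2.5000,0); λ=-7 ⇒ h* = (5/2)/7 = 0.3571.

Set f=λy, z=hλ:
  k1=λy_n ⇒ h·k1=z·y_n;  k2=λ(1+2/5z)y_n ⇒ h·k2=z(1+2/5z)y_n
  y_{n+1}/y_n = 1 + z(1+2/5z) = 1 + z + 2/5z²
  Hence R(z) = 1 + z + 2/5z².

Find x<0 with |R(x)|<1.
x=-0.91: |R|=0.4212
R=1: x+2/5x²=0 ⇒ x=−5/2=-2.5000; min R=1−1/(4·2/5)=0.3750>−1
Confirm numerically:
  x=-2.034: |R|=0.62086 <1
  x=-1.715: |R|=0.46149 <1
  x=-1.642: |R|=0.43647 <1
  x=-1.222: |R|=0.37531 <1
  x=-3.029: |R|=1.64094 >1
  x=-2.580: |R|=1.08256 >1
  x=-2.531: |R|=1.03138 >1
Stable set (-2.5000, 0).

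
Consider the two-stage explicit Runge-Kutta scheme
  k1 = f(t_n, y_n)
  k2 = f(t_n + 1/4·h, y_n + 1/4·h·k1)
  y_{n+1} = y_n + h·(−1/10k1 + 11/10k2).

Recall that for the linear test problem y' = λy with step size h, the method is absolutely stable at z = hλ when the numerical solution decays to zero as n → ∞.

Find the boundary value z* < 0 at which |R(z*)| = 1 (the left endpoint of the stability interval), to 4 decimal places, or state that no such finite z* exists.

Test eqn y'=λy, z=hλ:
  k1=λy_n ⇒ h·k1=z·y_n;  k2=λ(1+1/4z)y_n ⇒ h·k2=z(1+1/4z)y_n
  y_{n+1}/y_n = 1 − 1/10z + 11/10z(1+1/4z) = 1 + z + 11/40z²
  so R(z) = 1 + z + 11/40z².

Need |R(x)|<1, x<0.
x=-0.69: |R|=0.4409
R=1: x+11/40x²=0 ⇒ x=−40/11=-3.6364; min R=1−1/(4·11/40)=0.0909>−1
Confirm numerically:
  x=-3.549: |R|=0.91474 <1
  x=-3.112: |R|=0.55125 <1
  x=-3.020: |R|=0.48811 <1
  x=-2.124: |R|=0.11663 <1
  x=-4.083: |R|=1.50149 >1
  x=-3.723: |R|=1.08870 >1
  x=-3.678: |R|=1.04211 >1
Interval (-3.6364, 0).

z* = -3.6364.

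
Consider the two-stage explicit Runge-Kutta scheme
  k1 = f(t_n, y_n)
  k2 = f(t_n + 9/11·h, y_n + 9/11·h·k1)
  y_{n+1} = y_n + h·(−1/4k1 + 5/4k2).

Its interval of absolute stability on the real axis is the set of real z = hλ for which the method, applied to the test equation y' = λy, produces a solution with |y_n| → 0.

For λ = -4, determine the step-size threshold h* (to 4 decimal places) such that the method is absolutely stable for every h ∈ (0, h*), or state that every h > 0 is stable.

(-0.9778,0); λ=-4 ⇒ h* = (44/45)/4 = 0.2444.

Test eqn y'=λy, z=hλ:
  k1=λy_n ⇒ h·k1=z·y_n;  k2=λ(1+9/11z)y_n ⇒ h·k2=z(1+9/11z)y_n
  y_{n+1}/y_n = 1 − 1/4z + 5/4z(1+9/11z) = 1 + z + 45/44z²
  R(z) = 1 + z + 45/44z².

Solve |R(x)|<1 on ℝ⁻.
x=-1.66: |R|=2.1582
R=1: x+45/44x²=0 ⇒ x=−44/45=-0.9778; min R=1−1/(4·45/44)=0.7556>−1
Confirm numerically:
  x=-0.883: |R|=0.91441 <1
  x=-0.704: |R|=0.80288 <1
  x=-0.566: |R|=0.76164 <1
  x=-1.473: |R|=1.74604 >1
  x=-1.408: |R|=1.61952 >1
Stable set (-0.9778, 0).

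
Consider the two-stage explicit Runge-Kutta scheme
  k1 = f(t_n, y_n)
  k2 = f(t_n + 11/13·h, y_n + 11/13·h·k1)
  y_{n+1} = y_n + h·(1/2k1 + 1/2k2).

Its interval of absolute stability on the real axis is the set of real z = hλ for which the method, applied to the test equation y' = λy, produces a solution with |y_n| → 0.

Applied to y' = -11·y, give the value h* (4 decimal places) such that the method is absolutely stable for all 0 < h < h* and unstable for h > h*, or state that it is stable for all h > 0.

Set f=λy, z=hλ:
  k1=λy_n ⇒ h·k1=z·y_n;  k2=λ(1+11/13z)y_n ⇒ h·k2=z(1+11/13z)y_n
  y_{n+1}/y_n = 1 + 1/2z + 1/2z(1+11/13z) = 1 + z + 11/26z²
  ⇒ R(z) = 1 + z + 11/26z².

Boundary: |R(x)|=1, x<0.
x=-1.44: |R|=0.4373
R=1: x+11/26x²=0 ⇒ x=−26/11=-2.3636; min R=1−1/(4·11/26)=0.4091>−1
Confirm numerically:
  x=-2.204: |R|=0.85115 <1
  x=-1.846: |R|=0.59573 <1
  x=-1.369: |R|=0.42391 <1
  x=-2.811: |R|=1.53204 >1
  x=-2.655: |R|=1.32728 >1
Interval (-2.3636, 0).

(-2.3636,0); λ=-11 ⇒ h* = (26/11)/11 = 0.2149.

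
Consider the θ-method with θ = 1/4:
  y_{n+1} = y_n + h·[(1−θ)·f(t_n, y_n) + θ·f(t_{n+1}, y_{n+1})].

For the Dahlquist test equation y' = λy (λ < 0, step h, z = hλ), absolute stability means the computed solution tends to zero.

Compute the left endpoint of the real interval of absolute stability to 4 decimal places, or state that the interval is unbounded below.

Set f=λy, z=hλ:
  y_{n+1} = y_n + z·[3/4·y_n + 1/4·y_{n+1}] ⇒ (1 − 1/4z)y_{n+1} = (1 + 3/4z)y_n
  R(z) = (1 + 3/4z)/(1 − 1/4z).

Boundary: |R(x)|=1, x<0.
x=-1.39: |R|=0.0315
R=−1: 1+3/4x = −1+1/4x ⇒ -1/2x=2 ⇒ x=2/(-1/2)=-4.0000
Confirm numerically:
  x=-3.657: |R|=0.91041 <1
  x=-2.998: |R|=0.71363 <1
  x=-2.573: |R|=0.56580 <1
  x=-1.940: |R|=0.30640 <1
  x=-4.486: |R|=1.11454 >1
  x=-4.081: |R|=1.02005 >1
So |R|<1 on (-4.0000, 0).

z* = -4.0000.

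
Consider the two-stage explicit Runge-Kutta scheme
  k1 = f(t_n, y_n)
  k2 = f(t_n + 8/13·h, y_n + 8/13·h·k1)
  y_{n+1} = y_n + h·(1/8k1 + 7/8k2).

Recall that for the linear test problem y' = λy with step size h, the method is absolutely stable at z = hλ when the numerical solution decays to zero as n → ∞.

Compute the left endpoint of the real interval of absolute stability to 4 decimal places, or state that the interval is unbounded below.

left endpoint -1.8571.

With y'=λy (z=hλ):
  k1=λy_n ⇒ h·k1=z·y_n;  k2=λ(1+8/13z)y_n ⇒ h·k2=z(1+8/13z)y_n
  y_{n+1}/y_n = 1 + 1/8z + 7/8z(1+8/13z) = 1 + z + 7/13z²
  ⇒ R(z) = 1 + z + 7/13z².

Boundary: |R(x)|=1, x<0.
x=-1.67: |R|=0.8317
R=1: x+7/13x²=0 ⇒ x=−13/7=-1.8571; min R=1−1/(4·7/13)=0.5357>−1
Confirm numerically:
  x=-1.647: |R|=0.81364 <1
  x=-1.111: |R|=0.55363 <1
  x=-0.929: |R|=0.53571 <1
  x=-0.851: |R|=0.53895 <1
  x=-2.384: |R|=1.67632 >1
  x=-2.284: |R|=1.52497 >1
So |R|<1 on (-1.8571, 0).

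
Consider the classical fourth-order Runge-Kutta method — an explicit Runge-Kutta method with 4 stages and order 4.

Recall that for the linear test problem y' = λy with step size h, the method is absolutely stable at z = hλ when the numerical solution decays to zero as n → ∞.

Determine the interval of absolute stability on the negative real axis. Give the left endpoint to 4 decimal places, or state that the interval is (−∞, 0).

On y'=λy, z=hλ:
  order 4, 4-stage ⇒ R(z)=1+z+z^2/2+z^3/6+z^4/24
  (e.g. R(-0.66)=0.51779, |R|=0.51779)

Find x<0 with |R(x)|<1.
x=-0.66: |R|=0.5178
|R(-1.8)|=0.2854 |R(-1.06)|=0.3559 |R(-0.92)|=0.4033
Bisect:
  x_lo=-3.4889 |R|=2.6929  x_hi=-0.0648 |R|=0.9373
  mid=-1.77683 |R|=0.28210 →hi
  mid=-2.63286 |R|=0.79347 →hi
  mid=-3.06088 |R|=1.50147 →lo
  mid=-2.84687 |R|=1.09688 →lo
  mid=-2.73987 |R|=0.93364 →hi
  mid=-2.79337 |R|=1.01224 →lo
  mid=-2.76662 |R|=0.97221 →hi
  mid=-2.77999 |R|=0.99204 →hi
  mid=-2.78668 |R|=1.00209 →lo
  mid=-2.78334 |R|=0.99705 →hi
  ...
  [-2.78543,-2.78522] ⇒ x*=-2.7853
So |R|<1 on (-2.7853, 0).

(-2.7853, 0).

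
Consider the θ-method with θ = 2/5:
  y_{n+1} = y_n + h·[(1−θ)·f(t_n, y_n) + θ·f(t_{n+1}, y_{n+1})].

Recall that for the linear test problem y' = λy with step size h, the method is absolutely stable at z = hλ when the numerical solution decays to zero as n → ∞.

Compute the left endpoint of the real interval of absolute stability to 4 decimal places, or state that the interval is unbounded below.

Test eqn y'=λy, z=hλ:
  y_{n+1} = y_n + z·[3/5·y_n + 2/5·y_{n+1}] ⇒ (1 − 2/5z)y_{n+1} = (1 + 3/5z)y_n
  so R(z) = (1 + 3/5z)/(1 − 2/5z).

Boundary: |R(x)|=1, x<0.
x=-0.92: |R|=0.3275
R=−1: 1+3/5x = −1+2/5x ⇒ -1/5x=2 ⇒ x=2/(-1/5)=-10.0000
Confirm numerically:
  x=-9.609: |R|=0.98385 <1
  x=-8.676: |R|=0.94077 <1
  x=-7.152: |R|=0.85247 <1
  x=-4.935: |R|=0.65938 <1
  x=-10.214: |R|=1.00842 >1
  x=-10.143: |R|=1.00566 >1
  x=-10.071: |R|=1.00282 >1
So |R|<1 on (-10.0000, 0).

left endpoint -10.0000.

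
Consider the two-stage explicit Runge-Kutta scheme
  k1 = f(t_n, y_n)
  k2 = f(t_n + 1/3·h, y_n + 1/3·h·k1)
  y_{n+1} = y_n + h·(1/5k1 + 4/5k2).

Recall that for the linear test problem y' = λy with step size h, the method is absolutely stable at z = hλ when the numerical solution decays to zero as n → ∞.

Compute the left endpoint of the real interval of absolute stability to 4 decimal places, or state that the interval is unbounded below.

On y'=λy, z=hλ:
  k1=λy_n ⇒ h·k1=z·y_n;  k2=λ(1+1/3z)y_n ⇒ h·k2=z(1+1/3z)y_n
  y_{n+1}/y_n = 1 + 1/5z + 4/5z(1+1/3z) = 1 + z + 4/15z²
  R(z) = 1 + z + 4/15z².

Solve |R(x)|<1 on ℝ⁻.
x=-0.95: |R|=0.2907
R=1: x+4/15x²=0 ⇒ x=−15/4=-3.7500; min R=1−1/(4·4/15)=0.0625>−1
Confirm numerically:
  x=-3.163: |R|=0.50489 <1
  x=-3.016: |R|=0.40967 <1
  x=-2.162: |R|=0.08447 <1
  x=-4.100: |R|=1.38267 >1
  x=-4.090: |R|=1.37083 >1
  x=-4.080: |R|=1.35904 >1
Interval (-3.7500, 0).

z* = -3.7500.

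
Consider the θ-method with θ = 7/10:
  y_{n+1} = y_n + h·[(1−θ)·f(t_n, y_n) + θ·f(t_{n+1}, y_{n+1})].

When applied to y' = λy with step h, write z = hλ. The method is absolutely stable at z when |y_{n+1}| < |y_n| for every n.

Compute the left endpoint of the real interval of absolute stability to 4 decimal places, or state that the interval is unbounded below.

Test eqn y'=λy, z=hλ:
  y_{n+1} = y_n + z·[3/10·y_n + 7/10·y_{n+1}] ⇒ (1 − 7/10z)y_{n+1} = (1 + 3/10z)y_n
  so R(z) = (1 + 3/10z)/(1 − 7/10z).

Boundary: |R(x)|=1, x<0.
x=-0.88: |R|=0.4554
x=-2: |R|=0.1667
x=-10: |R|=0.2500
x=-100: |R|=0.4085
θ=7/10≥1/2 ⇒ |1+3/10x|<|1−7/10x| ∀x<0 ⇒ interval (−∞,0).

interval (−∞, 0).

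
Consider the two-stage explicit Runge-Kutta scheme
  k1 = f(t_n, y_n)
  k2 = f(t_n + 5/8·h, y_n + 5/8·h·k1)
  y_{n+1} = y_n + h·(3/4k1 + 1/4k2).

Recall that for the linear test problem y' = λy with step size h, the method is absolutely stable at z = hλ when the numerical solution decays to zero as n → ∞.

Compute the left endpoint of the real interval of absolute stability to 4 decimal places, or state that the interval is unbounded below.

z* = -6.4000.

Test eqn y'=λy, z=hλ:
  k1=λy_n ⇒ h·k1=z·y_n;  k2=λ(1+5/8z)y_n ⇒ h·k2=z(1+5/8z)y_n
  y_{n+1}/y_n = 1 + 3/4z + 1/4z(1+5/8z) = 1 + z + 5/32z²
  Hence R(z) = 1 + z + 5/32z².

Need |R(x)|<1, x<0.
x=-0.99: |R|=0.1631
R=1: x+5/32x²=0 ⇒ x=−32/5=-6.4000; min R=1−1/(4·5/32)=-0.6000>−1
Confirm numerically:
  x=-5.644: |R|=0.33330 <1
  x=-5.570: |R|=0.27764 <1
  x=-4.733: |R|=0.23280 <1
  x=-3.620: |R|=0.57244 <1
  x=-6.880: |R|=1.51600 >1
  x=-6.812: |R|=1.43852 >1
  x=-6.700: |R|=1.31406 >1
Interval (-6.4000, 0).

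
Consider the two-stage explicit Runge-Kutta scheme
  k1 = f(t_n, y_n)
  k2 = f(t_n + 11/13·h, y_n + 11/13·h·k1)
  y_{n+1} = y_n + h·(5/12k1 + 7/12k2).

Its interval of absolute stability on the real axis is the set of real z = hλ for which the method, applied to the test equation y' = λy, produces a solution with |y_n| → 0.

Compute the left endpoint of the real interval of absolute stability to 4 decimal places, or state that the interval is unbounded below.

With y'=λy (z=hλ):
  k1=λy_n ⇒ h·k1=z·y_n;  k2=λ(1+11/13z)y_n ⇒ h·k2=z(1+11/13z)y_n
  y_{n+1}/y_n = 1 + 5/12z + 7/12z(1+11/13z) = 1 + z + 77/156z²
  ⇒ R(z) = 1 + z + 77/156z².

Find x<0 with |R(x)|<1.
x=-1.53: |R|=0.6254
R=1: x+77/156x²=0 ⇒ x=−156/77=-2.0260; min R=1−1/(4·77/156)=0.4935>−1
Confirm numerically:
  x=-1.860: |R|=0.84762 <1
  x=-1.354: |R|=0.55091 <1
  x=-1.186: |R|=0.50828 <1
  x=-2.387: |R|=1.42536 >1
  x=-2.252: |R|=1.25124 >1
  x=-2.076: |R|=1.05126 >1
So |R|<1 on (-2.0260, 0).

z* = -2.0260.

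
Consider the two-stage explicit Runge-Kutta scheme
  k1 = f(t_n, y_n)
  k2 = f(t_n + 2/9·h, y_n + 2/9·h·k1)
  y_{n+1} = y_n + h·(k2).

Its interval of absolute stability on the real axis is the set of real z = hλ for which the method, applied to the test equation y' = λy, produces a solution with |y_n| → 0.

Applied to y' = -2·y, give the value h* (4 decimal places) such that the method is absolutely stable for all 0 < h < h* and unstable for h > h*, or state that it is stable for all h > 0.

(-4.5000,0); λ=-2 ⇒ h* = (9/2)/2 = 2.2500.

Set f=λy, z=hλ:
  k1=λy_n ⇒ h·k1=z·y_n;  k2=λ(1+2/9z)y_n ⇒ h·k2=z(1+2/9z)y_n
  y_{n+1}/y_n = 1 + z(1+2/9z) = 1 + z + 2/9z²
  R(z) = 1 + z + 2/9z².

Find x<0 with |R(x)|<1.
x=-0.74: |R|=0.3817
R=1: x+2/9x²=0 ⇒ x=−9/2=-4.5000; min R=1−1/(4·2/9)=-0.1250>−1
Confirm numerically:
  x=-3.794: |R|=0.40476 <1
  x=-3.388: |R|=0.16279 <1
  x=-2.085: |R|=0.11895 <1
  x=-4.862: |R|=1.39112 >1
  x=-4.691: |R|=1.19911 >1
  x=-4.617: |R|=1.12004 >1
So |R|<1 on (-4.5000, 0).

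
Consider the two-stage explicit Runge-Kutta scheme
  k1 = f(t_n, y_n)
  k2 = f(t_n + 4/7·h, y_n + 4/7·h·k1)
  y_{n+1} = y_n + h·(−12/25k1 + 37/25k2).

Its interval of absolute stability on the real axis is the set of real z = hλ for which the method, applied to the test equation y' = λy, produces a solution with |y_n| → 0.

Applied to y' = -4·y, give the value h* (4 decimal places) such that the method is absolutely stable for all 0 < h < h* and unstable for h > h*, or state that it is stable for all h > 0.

(-1.1824,0); λ=-4 ⇒ h* = (175/148)/4 = 0.2956.

Test eqn y'=λy, z=hλ:
  k1=λy_n ⇒ h·k1=z·y_n;  k2=λ(1+4/7z)y_n ⇒ h·k2=z(1+4/7z)y_n
  y_{n+1}/y_n = 1 − 12/25z + 37/25z(1+4/7z) = 1 + z + 148/175z²
  Hence R(z) = 1 + z + 148/175z².

Boundary: |R(x)|=1, x<0.
x=-1.64: |R|=1.6346
R=1: x+148/175x²=0 ⇒ x=−175/148=-1.1824; min R=1−1/(4·148/175)=0.7044>−1
Confirm numerically:
  x=-1.079: |R|=0.90562 <1
  x=-0.948: |R|=0.81205 <1
  x=-0.710: |R|=0.71632 <1
  x=-0.699: |R|=0.71422 <1
  x=-1.457: |R|=1.33832 >1
  x=-1.209: |R|=1.02716 >1
  x=-1.204: |R|=1.02196 >1
So |R|<1 on (-1.1824, 0).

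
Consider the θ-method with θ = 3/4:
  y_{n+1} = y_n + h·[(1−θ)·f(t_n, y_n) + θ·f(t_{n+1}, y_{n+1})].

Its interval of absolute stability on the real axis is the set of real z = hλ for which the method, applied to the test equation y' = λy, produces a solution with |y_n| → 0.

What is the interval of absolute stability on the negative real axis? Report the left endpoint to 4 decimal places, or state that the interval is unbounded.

Set f=λy, z=hλ:
  y_{n+1} = y_n + z·[1/4·y_n + 3/4·y_{n+1}] ⇒ (1 − 3/4z)y_{n+1} = (1 + 1/4z)y_n
  so R(z) = (1 + 1/4z)/(1 − 3/4z).

Need |R(x)|<1, x<0.
x=-0.7: |R|=0.5410
x=-2: |R|=0.2000
x=-10: |R|=0.1765
x=-100: |R|=0.3158
θ=3/4≥1/2 ⇒ |1+1/4x|<|1−3/4x| ∀x<0 ⇒ interval (−∞,0).

unbounded; (−∞, 0).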